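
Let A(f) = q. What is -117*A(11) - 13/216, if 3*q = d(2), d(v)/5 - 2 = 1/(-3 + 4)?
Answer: -126373/216 ≈ -585.06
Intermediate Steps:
d(v) = 15 (d(v) = 10 + 5/(-3 + 4) = 10 + 5/1 = 10 + 5*1 = 10 + 5 = 15)
q = 5 (q = (⅓)*15 = 5)
A(f) = 5
-117*A(11) - 13/216 = -117/(1/5) - 13/216 = -117/⅕ - 13*1/216 = -117*5 - 13/216 = -585 - 13/216 = -126373/216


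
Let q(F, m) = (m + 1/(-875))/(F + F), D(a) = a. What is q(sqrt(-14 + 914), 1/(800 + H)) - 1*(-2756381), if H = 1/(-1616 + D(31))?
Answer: 45873034615029094/16642486875 ≈ 2.7564e+6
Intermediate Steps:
H = -1/1585 (H = 1/(-1616 + 31) = 1/(-1585) = -1/1585 ≈ -0.00063092)
q(F, m) = (-1/875 + m)/(2*F) (q(F, m) = (m - 1/875)/((2*F)) = (-1/875 + m)*(1/(2*F)) = (-1/875 + m)/(2*F))
q(sqrt(-14 + 914), 1/(800 + H)) - 1*(-2756381) = (-1 + 875/(800 - 1/1585))/(1750*(sqrt(-14 + 914))) - 1*(-2756381) = (-1 + 875/(1267999/1585))/(1750*(sqrt(900))) + 2756381 = (1/1750)*(-1 + 875*(1585/1267999))/30 + 2756381 = (1/1750)*(1/30)*(-1 + 1386875/1267999) + 2756381 = (1/1750)*(1/30)*(118876/1267999) + 2756381 = 29719/16642486875 + 2756381 = 45873034615029094/16642486875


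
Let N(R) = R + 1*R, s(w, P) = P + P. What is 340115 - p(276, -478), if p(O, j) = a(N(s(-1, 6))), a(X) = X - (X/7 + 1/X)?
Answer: 57135871/168 ≈ 3.4009e+5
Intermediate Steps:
s(w, P) = 2*P
N(R) = 2*R (N(R) = R + R = 2*R)
a(X) = -1/X + 6*X/7 (a(X) = X - (X*(⅐) + 1/X) = X - (X/7 + 1/X) = X - (1/X + X/7) = X + (-1/X - X/7) = -1/X + 6*X/7)
p(O, j) = 3449/168 (p(O, j) = -1/(2*(2*6)) + 6*(2*(2*6))/7 = -1/(2*12) + 6*(2*12)/7 = -1/24 + (6/7)*24 = -1*1/24 + 144/7 = -1/24 + 144/7 = 3449/168)
340115 - p(276, -478) = 340115 - 1*3449/168 = 340115 - 3449/168 = 57135871/168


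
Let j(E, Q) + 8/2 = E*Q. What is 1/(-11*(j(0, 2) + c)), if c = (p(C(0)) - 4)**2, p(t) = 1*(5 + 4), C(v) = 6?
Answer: -1/231 ≈ -0.0043290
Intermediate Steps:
p(t) = 9 (p(t) = 1*9 = 9)
c = 25 (c = (9 - 4)**2 = 5**2 = 25)
j(E, Q) = -4 + E*Q
1/(-11*(j(0, 2) + c)) = 1/(-11*((-4 + 0*2) + 25)) = 1/(-11*((-4 + 0) + 25)) = 1/(-11*(-4 + 25)) = 1/(-11*21) = 1/(-231) = -1/231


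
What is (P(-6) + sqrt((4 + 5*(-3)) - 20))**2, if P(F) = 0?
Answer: -31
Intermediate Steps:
(P(-6) + sqrt((4 + 5*(-3)) - 20))**2 = (0 + sqrt((4 + 5*(-3)) - 20))**2 = (0 + sqrt((4 - 15) - 20))**2 = (0 + sqrt(-11 - 20))**2 = (0 + sqrt(-31))**2 = (0 + I*sqrt(31))**2 = (I*sqrt(31))**2 = -31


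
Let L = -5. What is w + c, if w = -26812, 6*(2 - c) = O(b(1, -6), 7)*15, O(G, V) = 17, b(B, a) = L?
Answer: -53705/2 ≈ -26853.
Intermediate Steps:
b(B, a) = -5
c = -81/2 (c = 2 - 17*15/6 = 2 - ⅙*255 = 2 - 85/2 = -81/2 ≈ -40.500)
w + c = -26812 - 81/2 = -53705/2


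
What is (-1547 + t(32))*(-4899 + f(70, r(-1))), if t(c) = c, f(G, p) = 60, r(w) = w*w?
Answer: 7331085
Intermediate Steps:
r(w) = w**2
(-1547 + t(32))*(-4899 + f(70, r(-1))) = (-1547 + 32)*(-4899 + 60) = -1515*(-4839) = 7331085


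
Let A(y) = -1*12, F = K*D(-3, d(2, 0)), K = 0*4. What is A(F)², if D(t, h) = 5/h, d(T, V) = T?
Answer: 144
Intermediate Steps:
K = 0
F = 0 (F = 0*(5/2) = 0)
A(y) = -12
A(F)² = (-12)² = 144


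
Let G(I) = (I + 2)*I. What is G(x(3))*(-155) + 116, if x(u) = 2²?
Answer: -3604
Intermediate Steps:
x(u) = 4
G(I) = I*(2 + I) (G(I) = (2 + I)*I = I*(2 + I))
G(x(3))*(-155) + 116 = (4*(2 + 4))*(-155) + 116 = (4*6)*(-155) + 116 = 24*(-155) + 116 = -3720 + 116 = -3604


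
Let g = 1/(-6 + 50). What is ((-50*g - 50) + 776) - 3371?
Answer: -58215/22 ≈ -2646.1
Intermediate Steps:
g = 1/44 ≈ 0.022727
((-50*g - 50) + 776) - 3371 = ((-50*1/44 - 50) + 776) - 3371 = ((-25/22 - 50) + 776) - 3371 = (-1125/22 + 776) - 3371 = 15947/22 - 3371 = -58215/22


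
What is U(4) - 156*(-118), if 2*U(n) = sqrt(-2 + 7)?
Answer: 18408 + sqrt(5)/2 ≈ 18409.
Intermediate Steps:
U(n) = sqrt(5)/2 (U(n) = sqrt(-2 + 7)/2 = sqrt(5)/2)
U(4) - 156*(-118) = sqrt(5)/2 - 156*(-118) = sqrt(5)/2 + 18408 = 18408 + sqrt(5)/2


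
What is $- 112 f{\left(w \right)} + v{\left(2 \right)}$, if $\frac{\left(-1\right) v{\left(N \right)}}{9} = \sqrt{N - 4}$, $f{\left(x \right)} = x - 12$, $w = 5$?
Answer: $784 - 9 i \sqrt{2} \approx 784.0 - 12.728 i$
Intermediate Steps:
$f{\left(x \right)} = -12 + x$ ($f{\left(x \right)} = x - 12 = -12 + x$)
$v{\left(N \right)} = - 9 \sqrt{-4 + N}$ ($v{\left(N \right)} = - 9 \sqrt{N - 4} = - 9 \sqrt{-4 + N}$)
$- 112 f{\left(w \right)} + v{\left(2 \right)} = - 112 \left(-12 + 5\right) - 9 \sqrt{-4 + 2} = \left(-112\right) \left(-7\right) - 9 \sqrt{-2} = 784 - 9 i \sqrt{2}$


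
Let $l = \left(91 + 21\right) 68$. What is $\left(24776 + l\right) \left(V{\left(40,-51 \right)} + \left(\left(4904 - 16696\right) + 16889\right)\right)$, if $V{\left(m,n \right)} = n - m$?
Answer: $162154352$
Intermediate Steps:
$l = 7616$ ($l = 112 \cdot 68 = 7616$)
$\left(24776 + l\right) \left(V{\left(40,-51 \right)} + \left(\left(4904 - 16696\right) + 16889\right)\right) = \left(24776 + 7616\right) \left(\left(-51 - 40\right) + \left(\left(4904 - 16696\right) + 16889\right)\right) = 32392 \left(\left(-51 - 40\right) + \left(-11792 + 16889\right)\right) = 32392 \left(-91 + 5097\right) = 32392 \cdot 5006 = 162154352$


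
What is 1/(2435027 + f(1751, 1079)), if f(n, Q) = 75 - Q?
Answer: 1/2434023 ≈ 4.1084e-7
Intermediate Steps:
1/(2435027 + f(1751, 1079)) = 1/(2435027 + (75 - 1*1079)) = 1/(2435027 + (75 - 1079)) = 1/(2435027 - 1004) = 1/2434023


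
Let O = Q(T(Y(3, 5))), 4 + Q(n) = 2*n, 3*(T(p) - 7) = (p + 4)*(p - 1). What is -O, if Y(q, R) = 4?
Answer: -26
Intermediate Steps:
T(p) = 7 + (-1 + p)*(4 + p)/3 (T(p) = 7 + ((p + 4)*(p - 1))/3 = 7 + ((4 + p)*(-1 + p))/3 = 7 + ((-1 + p)*(4 + p))/3 = 7 + (-1 + p)*(4 + p)/3)
Q(n) = -4 + 2*n
O = 26 (O = -4 + 2*(17/3 + 4 + (⅓)*4²) = -4 + 2*(17/3 + 4 + (⅓)*16) = -4 + 2*(17/3 + 4 + 16/3) = -4 + 2*15 = -4 + 30 = 26)
-O = -1*26 = -26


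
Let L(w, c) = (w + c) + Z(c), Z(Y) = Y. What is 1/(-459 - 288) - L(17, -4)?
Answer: -6724/747 ≈ -9.0013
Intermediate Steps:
L(w, c) = w + 2*c (L(w, c) = (w + c) + c = (c + w) + c = w + 2*c)
1/(-459 - 288) - L(17, -4) = 1/(-459 - 288) - (17 + 2*(-4)) = 1/(-747) - (17 - 8) = -1/747 - 1*9 = -1/747 - 9 = -6724/747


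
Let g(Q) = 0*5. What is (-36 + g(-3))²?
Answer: 1296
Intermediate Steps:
g(Q) = 0
(-36 + g(-3))² = (-36 + 0)² = (-36)² = 1296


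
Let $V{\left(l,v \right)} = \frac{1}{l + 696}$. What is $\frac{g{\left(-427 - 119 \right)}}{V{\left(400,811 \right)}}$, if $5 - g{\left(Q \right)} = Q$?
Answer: $603896$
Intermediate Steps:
$g{\left(Q \right)} = 5 - Q$
$V{\left(l,v \right)} = \frac{1}{696 + l}$
$\frac{g{\left(-427 - 119 \right)}}{V{\left(400,811 \right)}} = \frac{5 - \left(-427 - 119\right)}{\frac{1}{696 + 400}} = \frac{5 - \left(-427 - 119\right)}{\frac{1}{1096}} = \left(5 - -546\right) \frac{1}{\frac{1}{1096}} = \left(5 + 546\right) 1096 = 551 \cdot 1096 = 603896$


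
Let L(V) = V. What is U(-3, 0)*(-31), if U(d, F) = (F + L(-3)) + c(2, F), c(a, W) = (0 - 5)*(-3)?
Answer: -372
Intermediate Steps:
c(a, W) = 15 (c(a, W) = -5*(-3) = 15)
U(d, F) = 12 + F (U(d, F) = (F - 3) + 15 = (-3 + F) + 15 = 12 + F)
U(-3, 0)*(-31) = (12 + 0)*(-31) = 12*(-31) = -372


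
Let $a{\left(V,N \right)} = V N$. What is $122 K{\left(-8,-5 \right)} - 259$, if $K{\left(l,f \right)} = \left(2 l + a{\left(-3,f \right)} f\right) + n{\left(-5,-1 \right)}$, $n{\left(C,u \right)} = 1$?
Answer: $-11239$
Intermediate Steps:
$a{\left(V,N \right)} = N V$
$K{\left(l,f \right)} = 1 - 3 f^{2} + 2 l$ ($K{\left(l,f \right)} = \left(2 l + f \left(-3\right) f\right) + 1 = \left(2 l + - 3 f f\right) + 1 = \left(2 l - 3 f^{2}\right) + 1 = \left(- 3 f^{2} + 2 l\right) + 1 = 1 - 3 f^{2} + 2 l$)
$122 K{\left(-8,-5 \right)} - 259 = 122 \left(1 - 3 \left(-5\right)^{2} + 2 \left(-8\right)\right) - 259 = 122 \left(1 - 75 - 16\right) - 259 = 122 \left(-90\right) - 259 = -10980 - 259 = -11239$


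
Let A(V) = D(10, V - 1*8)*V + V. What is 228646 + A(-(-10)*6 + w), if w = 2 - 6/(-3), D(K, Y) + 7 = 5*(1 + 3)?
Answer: 229542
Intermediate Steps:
D(K, Y) = 13 (D(K, Y) = -7 + 5*(1 + 3) = -7 + 5*4 = -7 + 20 = 13)
w = 4 (w = 2 - 6*(-1)/3 = 2 - 1*(-2) = 2 + 2 = 4)
A(V) = 14*V (A(V) = 13*V + V = 14*V)
228646 + A(-(-10)*6 + w) = 228646 + 14*(-(-10)*6 + 4) = 228646 + 14*(-5*(-12) + 4) = 228646 + 14*(60 + 4) = 228646 + 14*64 = 228646 + 896 = 229542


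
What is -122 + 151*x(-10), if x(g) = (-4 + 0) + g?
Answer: -2236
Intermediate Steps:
x(g) = -4 + g
-122 + 151*x(-10) = -122 + 151*(-4 - 10) = -122 + 151*(-14) = -122 - 2114 = -2236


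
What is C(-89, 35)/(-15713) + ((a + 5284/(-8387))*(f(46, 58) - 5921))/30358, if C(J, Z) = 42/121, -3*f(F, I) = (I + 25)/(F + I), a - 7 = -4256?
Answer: 41730169261320129567/50345147753790032 ≈ 828.88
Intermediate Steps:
a = -4249 (a = 7 - 4256 = -4249)
f(F, I) = -(25 + I)/(3*(F + I)) (f(F, I) = -(I + 25)/(3*(F + I)) = -(25 + I)/(3*(F + I)))
C(J, Z) = 42/121 (C(J, Z) = 42*(1/121) = 42/121)
C(-89, 35)/(-15713) + ((a + 5284/(-8387))*(f(46, 58) - 5921))/30358 = (42/121)/(-15713) + ((-4249 + 5284/(-8387))*((-25 - 1*58)/(3*(46 + 58)) - 5921))/30358 = (42/121)*(-1/15713) + ((-4249 + 5284*(-1/8387))*((⅓)*(-25 - 58)/104 - 5921))*(1/30358) = -42/1901273 + ((-4249 - 5284/8387)*((⅓)*(1/104)*(-83) - 5921))*(1/30358) = -42/1901273 - 35641647*(-83/312 - 5921)/8387*(1/30358) = -42/1901273 - 35641647/8387*(-1847435/312)*(1/30358) = -42/1901273 + (21948542041815/872248)*(1/30358) = -42/1901273 + 21948542041815/26479704784 = 41730169261320129567/50345147753790032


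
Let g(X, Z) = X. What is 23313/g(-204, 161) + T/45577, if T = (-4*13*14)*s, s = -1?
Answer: -2975877/26044 ≈ -114.26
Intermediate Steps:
T = 728 (T = (-4*13*14)*(-1) = -52*14*(-1) = -728*(-1) = 728)
23313/g(-204, 161) + T/45577 = 23313/(-204) + 728/45577 = 23313*(-1/204) + 728*(1/45577) = -7771/68 + 104/6511 = -2975877/26044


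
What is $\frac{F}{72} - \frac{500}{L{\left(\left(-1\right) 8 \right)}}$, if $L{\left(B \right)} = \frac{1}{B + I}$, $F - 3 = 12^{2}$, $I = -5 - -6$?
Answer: $\frac{84049}{24} \approx 3502.0$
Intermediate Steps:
$I = 1$ ($I = -5 + 6 = 1$)
$F = 147$ ($F = 3 + 12^{2} = 3 + 144 = 147$)
$L{\left(B \right)} = \frac{1}{1 + B}$ ($L{\left(B \right)} = \frac{1}{B + 1} = \frac{1}{1 + B}$)
$\frac{F}{72} - \frac{500}{L{\left(\left(-1\right) 8 \right)}} = \frac{147}{72} - \frac{500}{\frac{1}{1 - 8}} = 147 \cdot \frac{1}{72} - \frac{500}{\frac{1}{1 - 8}} = \frac{49}{24} - \frac{500}{\frac{1}{-7}} = \frac{49}{24} - \frac{500}{- \frac{1}{7}} = \frac{49}{24} - -3500 = \frac{49}{24} + 3500 = \frac{84049}{24}$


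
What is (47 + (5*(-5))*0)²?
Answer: 2209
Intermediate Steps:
(47 + (5*(-5))*0)² = (47 - 25*0)² = (47 + 0)² = 47² = 2209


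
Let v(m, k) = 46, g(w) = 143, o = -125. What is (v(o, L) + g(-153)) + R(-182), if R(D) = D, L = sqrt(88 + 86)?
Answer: 7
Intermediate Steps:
L = sqrt(174) ≈ 13.191
(v(o, L) + g(-153)) + R(-182) = (46 + 143) - 182 = 189 - 182 = 7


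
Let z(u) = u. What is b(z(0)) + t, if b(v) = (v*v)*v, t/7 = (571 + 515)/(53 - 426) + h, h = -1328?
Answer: -3475010/373 ≈ -9316.4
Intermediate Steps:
t = -3475010/373 (t = 7*((571 + 515)/(53 - 426) - 1328) = 7*(1086/(-373) - 1328) = 7*(1086*(-1/373) - 1328) = 7*(-1086/373 - 1328) = 7*(-496430/373) = -3475010/373 ≈ -9316.4)
b(v) = v**3 (b(v) = v**2*v = v**3)
b(z(0)) + t = 0**3 - 3475010/373 = 0 - 3475010/373 = -3475010/373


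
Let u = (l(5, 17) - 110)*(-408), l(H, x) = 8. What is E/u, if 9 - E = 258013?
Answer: -64501/10404 ≈ -6.1996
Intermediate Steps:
u = 41616 (u = (8 - 110)*(-408) = -102*(-408) = 41616)
E = -258004 (E = 9 - 1*258013 = 9 - 258013 = -258004)
E/u = -258004/41616 = -258004*1/41616 = -64501/10404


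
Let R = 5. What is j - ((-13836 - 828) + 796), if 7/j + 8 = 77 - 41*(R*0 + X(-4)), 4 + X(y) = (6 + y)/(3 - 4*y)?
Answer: 60256593/4345 ≈ 13868.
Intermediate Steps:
X(y) = -4 + (6 + y)/(3 - 4*y)
j = 133/4345 (j = 7/(-8 + (77 - 41*(5*0 + (6 - 17*(-4))/(-3 + 4*(-4))))) = 7/(-8 + (77 - 41*(0 + (6 + 68)/(-3 - 16)))) = 7/(-8 + (77 - 41*(0 + 74/(-19)))) = 7/(-8 + (77 - 41*(0 - 1/19*74))) = 7/(-8 + (77 - 41*(0 - 74/19))) = 7/(-8 + (77 - 41*(-74/19))) = 7/(-8 + (77 + 3034/19)) = 7/(-8 + 4497/19) = 7/(4345/19) = 7*(19/4345) = 133/4345 ≈ 0.030610)
j - ((-13836 - 828) + 796) = 133/4345 - ((-13836 - 828) + 796) = 133/4345 - (-14664 + 796) = 133/4345 - 1*(-13868) = 133/4345 + 13868 = 60256593/4345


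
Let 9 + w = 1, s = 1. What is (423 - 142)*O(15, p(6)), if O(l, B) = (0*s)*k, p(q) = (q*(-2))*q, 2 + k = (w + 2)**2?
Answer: 0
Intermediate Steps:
w = -8 (w = -9 + 1 = -8)
k = 34 (k = -2 + (-8 + 2)**2 = -2 + (-6)**2 = -2 + 36 = 34)
p(q) = -2*q**2 (p(q) = (-2*q)*q = -2*q**2)
O(l, B) = 0 (O(l, B) = (0*1)*34 = 0*34 = 0)
(423 - 142)*O(15, p(6)) = (423 - 142)*0 = 281*0 = 0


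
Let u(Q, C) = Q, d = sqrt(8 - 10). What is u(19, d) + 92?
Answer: 111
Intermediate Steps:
d = I*sqrt(2) (d = sqrt(-2) = I*sqrt(2) ≈ 1.4142*I)
u(19, d) + 92 = 19 + 92 = 111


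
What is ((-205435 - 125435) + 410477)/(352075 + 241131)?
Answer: 79607/593206 ≈ 0.13420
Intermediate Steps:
((-205435 - 125435) + 410477)/(352075 + 241131) = (-330870 + 410477)/593206 = 79607*(1/593206) = 79607/593206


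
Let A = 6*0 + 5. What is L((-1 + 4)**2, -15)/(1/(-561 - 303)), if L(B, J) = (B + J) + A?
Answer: 864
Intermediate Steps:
A = 5 (A = 0 + 5 = 5)
L(B, J) = 5 + B + J (L(B, J) = (B + J) + 5 = 5 + B + J)
L((-1 + 4)**2, -15)/(1/(-561 - 303)) = (5 + (-1 + 4)**2 - 15)/(1/(-561 - 303)) = (5 + 3**2 - 15)/(1/(-864)) = (5 + 9 - 15)/(-1/864) = -1*(-864) = 864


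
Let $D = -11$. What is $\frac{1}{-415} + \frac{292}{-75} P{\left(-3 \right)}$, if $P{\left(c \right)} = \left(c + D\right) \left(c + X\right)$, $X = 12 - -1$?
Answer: $\frac{135721}{249} \approx 545.06$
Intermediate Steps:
$X = 13$ ($X = 12 + 1 = 13$)
$P{\left(c \right)} = \left(-11 + c\right) \left(13 + c\right)$ ($P{\left(c \right)} = \left(c - 11\right) \left(c + 13\right) = \left(-11 + c\right) \left(13 + c\right)$)
$\frac{1}{-415} + \frac{292}{-75} P{\left(-3 \right)} = \frac{1}{-415} + \frac{292}{-75} \left(-143 + \left(-3\right)^{2} + 2 \left(-3\right)\right) = - \frac{1}{415} + 292 \left(- \frac{1}{75}\right) \left(-143 + 9 - 6\right) = - \frac{1}{415} - - \frac{8176}{15} = - \frac{1}{415} + \frac{8176}{15} = \frac{135721}{249}$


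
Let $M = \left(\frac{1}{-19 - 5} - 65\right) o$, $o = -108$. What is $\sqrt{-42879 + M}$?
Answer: $\frac{i \sqrt{143418}}{2} \approx 189.35 i$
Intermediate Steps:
$M = \frac{14049}{2}$ ($M = \left(\frac{1}{-19 - 5} - 65\right) \left(-108\right) = \left(\frac{1}{-24} - 65\right) \left(-108\right) = \left(- \frac{1}{24} - 65\right) \left(-108\right) = \left(- \frac{1561}{24}\right) \left(-108\right) = \frac{14049}{2} \approx 7024.5$)
$\sqrt{-42879 + M} = \sqrt{-42879 + \frac{14049}{2}} = \sqrt{- \frac{71709}{2}} = \frac{i \sqrt{143418}}{2}$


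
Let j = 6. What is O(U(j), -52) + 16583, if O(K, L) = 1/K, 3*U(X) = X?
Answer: 33167/2 ≈ 16584.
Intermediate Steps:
U(X) = X/3
O(U(j), -52) + 16583 = 1/((⅓)*6) + 16583 = 1/2 + 16583 = ½ + 16583 = 33167/2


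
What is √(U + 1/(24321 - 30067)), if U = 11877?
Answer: √2320338194/442 ≈ 108.98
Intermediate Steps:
√(U + 1/(24321 - 30067)) = √(11877 + 1/(24321 - 30067)) = √(11877 + 1/(-5746)) = √(11877 - 1/5746) = √(68245241/5746) = √2320338194/442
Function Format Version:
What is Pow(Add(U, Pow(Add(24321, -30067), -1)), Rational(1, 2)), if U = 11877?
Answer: Mul(Rational(1, 442), Pow(2320338194, Rational(1, 2))) ≈ 108.98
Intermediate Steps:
Pow(Add(U, Pow(Add(24321, -30067), -1)), Rational(1, 2)) = Pow(Add(11877, Pow(Add(24321, -30067), -1)), Rational(1, 2)) = Pow(Add(11877, Pow(-5746, -1)), Rational(1, 2)) = Pow(Add(11877, Rational(-1, 5746)), Rational(1, 2)) = Pow(Rational(68245241, 5746), Rational(1, 2)) = Mul(Rational(1, 442), Pow(2320338194, Rational(1, 2)))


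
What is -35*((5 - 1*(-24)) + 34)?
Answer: -2205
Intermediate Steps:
-35*((5 - 1*(-24)) + 34) = -35*((5 + 24) + 34) = -35*(29 + 34) = -35*63 = -2205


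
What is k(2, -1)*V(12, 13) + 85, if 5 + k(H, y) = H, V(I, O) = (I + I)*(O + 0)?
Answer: -851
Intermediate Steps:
V(I, O) = 2*I*O (V(I, O) = (2*I)*O = 2*I*O)
k(H, y) = -5 + H
k(2, -1)*V(12, 13) + 85 = (-5 + 2)*(2*12*13) + 85 = -3*312 + 85 = -936 + 85 = -851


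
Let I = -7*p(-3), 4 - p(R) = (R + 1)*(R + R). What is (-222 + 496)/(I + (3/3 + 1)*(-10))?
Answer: 137/18 ≈ 7.6111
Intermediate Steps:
p(R) = 4 - 2*R*(1 + R) (p(R) = 4 - (R + 1)*(R + R) = 4 - (1 + R)*2*R = 4 - 2*R*(1 + R))
I = 56 (I = -7*(4 - 2*(-3) - 2*(-3)**2) = -7*(4 + 6 - 2*9) = -7*(4 + 6 - 18) = -7*(-8) = 56)
(-222 + 496)/(I + (3/3 + 1)*(-10)) = (-222 + 496)/(56 + (3/3 + 1)*(-10)) = 274/(56 + (3*(1/3) + 1)*(-10)) = 274/(56 + (1 + 1)*(-10)) = 274/(56 + 2*(-10)) = 274/(56 - 20) = 274/36 = 274*(1/36) = 137/18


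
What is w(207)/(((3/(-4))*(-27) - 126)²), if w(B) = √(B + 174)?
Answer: 16*√381/178929 ≈ 0.0017454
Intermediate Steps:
w(B) = √(174 + B)
w(207)/(((3/(-4))*(-27) - 126)²) = √(174 + 207)/(((3/(-4))*(-27) - 126)²) = √381/(((3*(-¼))*(-27) - 126)²) = √381/((-¾*(-27) - 126)²) = √381/((81/4 - 126)²) = √381/((-423/4)²) = √381/(178929/16) = √381*(16/178929) = 16*√381/178929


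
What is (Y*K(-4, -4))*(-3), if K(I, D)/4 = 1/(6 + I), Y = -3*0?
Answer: 0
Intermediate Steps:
Y = 0
K(I, D) = 4/(6 + I)
(Y*K(-4, -4))*(-3) = (0*(4/(6 - 4)))*(-3) = (0*(4/2))*(-3) = (0*(4*(1/2)))*(-3) = (0*2)*(-3) = 0*(-3) = 0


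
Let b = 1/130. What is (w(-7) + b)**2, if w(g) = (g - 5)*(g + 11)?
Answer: 38925121/16900 ≈ 2303.3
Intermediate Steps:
w(g) = (-5 + g)*(11 + g)
b = 1/130 ≈ 0.0076923
(w(-7) + b)**2 = ((-55 + (-7)**2 + 6*(-7)) + 1/130)**2 = ((-55 + 49 - 42) + 1/130)**2 = (-48 + 1/130)**2 = (-6239/130)**2 = 38925121/16900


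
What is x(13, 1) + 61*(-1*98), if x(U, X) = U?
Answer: -5965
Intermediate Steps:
x(13, 1) + 61*(-1*98) = 13 + 61*(-1*98) = 13 + 61*(-98) = 13 - 5978 = -5965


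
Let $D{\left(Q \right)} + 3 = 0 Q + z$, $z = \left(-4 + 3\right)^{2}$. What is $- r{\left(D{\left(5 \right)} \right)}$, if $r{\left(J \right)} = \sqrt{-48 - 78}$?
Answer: $- 3 i \sqrt{14} \approx - 11.225 i$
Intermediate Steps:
$z = 1$ ($z = \left(-1\right)^{2} = 1$)
$D{\left(Q \right)} = -2$ ($D{\left(Q \right)} = -3 + \left(0 Q + 1\right) = -3 + \left(0 + 1\right) = -3 + 1 = -2$)
$r{\left(J \right)} = 3 i \sqrt{14}$ ($r{\left(J \right)} = \sqrt{-126} = 3 i \sqrt{14}$)
$- r{\left(D{\left(5 \right)} \right)} = - 3 i \sqrt{14}$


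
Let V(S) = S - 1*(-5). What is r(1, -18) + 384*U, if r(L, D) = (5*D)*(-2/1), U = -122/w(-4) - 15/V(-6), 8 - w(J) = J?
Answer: 2036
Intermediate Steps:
w(J) = 8 - J
V(S) = 5 + S (V(S) = S + 5 = 5 + S)
U = 29/6 (U = -122/(8 - 1*(-4)) - 15/(5 - 6) = -122/(8 + 4) - 15/(-1) = -122/12 - 15*(-1) = -122*1/12 + 15 = -61/6 + 15 = 29/6 ≈ 4.8333)
r(L, D) = -10*D (r(L, D) = (5*D)*(-2*1) = (5*D)*(-2) = -10*D)
r(1, -18) + 384*U = -10*(-18) + 384*(29/6) = 180 + 1856 = 2036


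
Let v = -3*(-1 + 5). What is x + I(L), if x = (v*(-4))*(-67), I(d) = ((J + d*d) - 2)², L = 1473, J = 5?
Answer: 4707736948608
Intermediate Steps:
v = -12 (v = -3*4 = -12)
I(d) = (3 + d²)² (I(d) = ((5 + d*d) - 2)² = ((5 + d²) - 2)² = (3 + d²)²)
x = -3216 (x = -12*(-4)*(-67) = 48*(-67) = -3216)
x + I(L) = -3216 + (3 + 1473²)² = -3216 + (3 + 2169729)² = -3216 + 2169732² = -3216 + 4707736951824 = 4707736948608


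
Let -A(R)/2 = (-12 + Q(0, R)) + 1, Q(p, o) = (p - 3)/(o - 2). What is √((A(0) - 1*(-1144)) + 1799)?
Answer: √2962 ≈ 54.424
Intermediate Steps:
Q(p, o) = (-3 + p)/(-2 + o)
A(R) = 22 + 6/(-2 + R) (A(R) = -2*((-12 + (-3 + 0)/(-2 + R)) + 1) = -2*((-12 - 3/(-2 + R)) + 1) = -2*(-11 - 3/(-2 + R)) = 22 + 6/(-2 + R))
√((A(0) - 1*(-1144)) + 1799) = √((2*(-19 + 11*0)/(-2 + 0) - 1*(-1144)) + 1799) = √((2*(-19 + 0)/(-2) + 1144) + 1799) = √((2*(-½)*(-19) + 1144) + 1799) = √((19 + 1144) + 1799) = √(1163 + 1799) = √2962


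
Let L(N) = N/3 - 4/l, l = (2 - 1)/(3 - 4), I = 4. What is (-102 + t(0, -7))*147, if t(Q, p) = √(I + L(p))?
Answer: -14994 + 49*√51 ≈ -14644.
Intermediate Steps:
l = -1 (l = 1/(-1) = 1*(-1) = -1)
L(N) = 4 + N/3 (L(N) = N/3 - 4/(-1) = N*(⅓) - 4*(-1) = N/3 + 4 = 4 + N/3)
t(Q, p) = √(8 + p/3) (t(Q, p) = √(4 + (4 + p/3)) = √(8 + p/3))
(-102 + t(0, -7))*147 = (-102 + √(72 + 3*(-7))/3)*147 = (-102 + √(72 - 21)/3)*147 = (-102 + √51/3)*147 = -14994 + 49*√51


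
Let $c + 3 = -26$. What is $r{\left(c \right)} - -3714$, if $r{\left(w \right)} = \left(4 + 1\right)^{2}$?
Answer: $3739$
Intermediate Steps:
$c = -29$ ($c = -3 - 26 = -29$)
$r{\left(w \right)} = 25$ ($r{\left(w \right)} = 5^{2} = 25$)
$r{\left(c \right)} - -3714 = 25 - -3714 = 25 + 3714 = 3739$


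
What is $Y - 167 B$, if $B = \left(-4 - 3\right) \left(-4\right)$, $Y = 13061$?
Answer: $8385$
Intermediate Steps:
$B = 28$ ($B = \left(-7\right) \left(-4\right) = 28$)
$Y - 167 B = 13061 - 4676 = 8385$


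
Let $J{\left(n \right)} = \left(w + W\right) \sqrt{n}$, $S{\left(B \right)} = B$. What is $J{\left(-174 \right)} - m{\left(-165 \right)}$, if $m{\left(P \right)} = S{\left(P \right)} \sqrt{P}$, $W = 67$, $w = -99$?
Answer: $i \left(- 32 \sqrt{174} + 165 \sqrt{165}\right) \approx 1697.4 i$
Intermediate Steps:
$J{\left(n \right)} = - 32 \sqrt{n}$ ($J{\left(n \right)} = \left(-99 + 67\right) \sqrt{n} = - 32 \sqrt{n}$)
$m{\left(P \right)} = P^{\frac{3}{2}}$ ($m{\left(P \right)} = P \sqrt{P} = P^{\frac{3}{2}}$)
$J{\left(-174 \right)} - m{\left(-165 \right)} = - 32 \sqrt{-174} - \left(-165\right)^{\frac{3}{2}} = - 32 i \sqrt{174} - - 165 i \sqrt{165} = - 32 i \sqrt{174} + 165 i \sqrt{165}$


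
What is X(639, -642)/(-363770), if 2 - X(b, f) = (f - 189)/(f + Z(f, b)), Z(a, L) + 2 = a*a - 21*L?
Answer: -797033/144817200770 ≈ -5.5037e-6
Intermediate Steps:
Z(a, L) = -2 + a**2 - 21*L (Z(a, L) = -2 + (a*a - 21*L) = -2 + (a**2 - 21*L) = -2 + a**2 - 21*L)
X(b, f) = 2 - (-189 + f)/(-2 + f + f**2 - 21*b) (X(b, f) = 2 - (f - 189)/(f + (-2 + f**2 - 21*b)) = 2 - (-189 + f)/(-2 + f + f**2 - 21*b))
X(639, -642)/(-363770) = ((-185 - 1*(-642) - 2*(-642)**2 + 42*639)/(2 - 1*(-642) - 1*(-642)**2 + 21*639))/(-363770) = ((-185 + 642 - 2*412164 + 26838)/(2 + 642 - 1*412164 + 13419))*(-1/363770) = ((-185 + 642 - 824328 + 26838)/(2 + 642 - 412164 + 13419))*(-1/363770) = (-797033/(-398101))*(-1/363770) = -1/398101*(-797033)*(-1/363770) = (797033/398101)*(-1/363770) = -797033/144817200770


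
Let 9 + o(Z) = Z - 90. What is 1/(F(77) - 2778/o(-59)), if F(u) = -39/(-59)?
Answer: 4661/85032 ≈ 0.054815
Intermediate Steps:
o(Z) = -99 + Z (o(Z) = -9 + (Z - 90) = -9 + (-90 + Z) = -99 + Z)
F(u) = 39/59 (F(u) = -39*(-1/59) = 39/59)
1/(F(77) - 2778/o(-59)) = 1/(39/59 - 2778/(-99 - 59)) = 1/(39/59 - 2778/(-158)) = 1/(39/59 - 2778*(-1/158)) = 1/(39/59 + 1389/79) = 1/(85032/4661) = 4661/85032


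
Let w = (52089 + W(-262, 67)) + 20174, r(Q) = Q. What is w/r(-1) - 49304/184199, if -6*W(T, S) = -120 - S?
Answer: -79899375059/1105194 ≈ -72294.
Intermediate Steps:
W(T, S) = 20 + S/6 (W(T, S) = -(-120 - S)/6 = 20 + S/6)
w = 433765/6 (w = (52089 + (20 + (⅙)*67)) + 20174 = (52089 + (20 + 67/6)) + 20174 = (52089 + 187/6) + 20174 = 312721/6 + 20174 = 433765/6 ≈ 72294.)
w/r(-1) - 49304/184199 = (433765/6)/(-1) - 49304/184199 = (433765/6)*(-1) - 49304*1/184199 = -433765/6 - 49304/184199 = -79899375059/1105194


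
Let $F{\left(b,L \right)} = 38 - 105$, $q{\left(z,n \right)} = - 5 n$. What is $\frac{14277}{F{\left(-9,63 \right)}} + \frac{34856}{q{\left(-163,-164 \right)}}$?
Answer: $- \frac{2342947}{13735} \approx -170.58$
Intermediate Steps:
$F{\left(b,L \right)} = -67$
$\frac{14277}{F{\left(-9,63 \right)}} + \frac{34856}{q{\left(-163,-164 \right)}} = \frac{14277}{-67} + \frac{34856}{\left(-5\right) \left(-164\right)} = 14277 \left(- \frac{1}{67}\right) + \frac{34856}{820} = - \frac{14277}{67} + 34856 \cdot \frac{1}{820} = - \frac{14277}{67} + \frac{8714}{205} = - \frac{2342947}{13735}$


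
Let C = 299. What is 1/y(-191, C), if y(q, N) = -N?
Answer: -1/299 ≈ -0.0033445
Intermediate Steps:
1/y(-191, C) = 1/(-1*299) = 1/(-299) = -1/299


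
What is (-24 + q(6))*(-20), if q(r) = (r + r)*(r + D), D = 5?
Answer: -2160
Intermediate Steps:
q(r) = 2*r*(5 + r) (q(r) = (r + r)*(r + 5) = (2*r)*(5 + r) = 2*r*(5 + r))
(-24 + q(6))*(-20) = (-24 + 2*6*(5 + 6))*(-20) = (-24 + 2*6*11)*(-20) = (-24 + 132)*(-20) = 108*(-20) = -2160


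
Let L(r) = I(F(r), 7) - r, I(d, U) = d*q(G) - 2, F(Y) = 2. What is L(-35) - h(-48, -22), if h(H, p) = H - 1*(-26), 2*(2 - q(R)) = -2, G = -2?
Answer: 61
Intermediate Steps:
q(R) = 3 (q(R) = 2 - ½*(-2) = 2 + 1 = 3)
I(d, U) = -2 + 3*d (I(d, U) = d*3 - 2 = 3*d - 2 = -2 + 3*d)
L(r) = 4 - r (L(r) = (-2 + 3*2) - r = (-2 + 6) - r = 4 - r)
h(H, p) = 26 + H (h(H, p) = H + 26 = 26 + H)
L(-35) - h(-48, -22) = (4 - 1*(-35)) - (26 - 48) = (4 + 35) - 1*(-22) = 39 + 22 = 61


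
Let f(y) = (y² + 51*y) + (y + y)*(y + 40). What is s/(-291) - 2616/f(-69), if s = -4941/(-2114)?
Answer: -45422383/89610346 ≈ -0.50689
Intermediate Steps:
f(y) = y² + 51*y + 2*y*(40 + y) (f(y) = (y² + 51*y) + (2*y)*(40 + y) = (y² + 51*y) + 2*y*(40 + y) = y² + 51*y + 2*y*(40 + y))
s = 4941/2114 (s = -4941*(-1/2114) = 4941/2114 ≈ 2.3373)
s/(-291) - 2616/f(-69) = (4941/2114)/(-291) - 2616*(-1/(69*(131 + 3*(-69)))) = (4941/2114)*(-1/291) - 2616*(-1/(69*(131 - 207))) = -1647/205058 - 2616/((-69*(-76))) = -1647/205058 - 2616/5244 = -1647/205058 - 2616*1/5244 = -1647/205058 - 218/437 = -45422383/89610346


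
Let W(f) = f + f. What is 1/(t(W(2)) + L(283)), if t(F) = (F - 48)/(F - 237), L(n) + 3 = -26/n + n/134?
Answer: -8835826/6989945 ≈ -1.2641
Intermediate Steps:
L(n) = -3 - 26/n + n/134 (L(n) = -3 + (-26/n + n/134) = -3 - 26/n + n/134)
W(f) = 2*f
t(F) = (-48 + F)/(-237 + F)
1/(t(W(2)) + L(283)) = 1/((-48 + 2*2)/(-237 + 2*2) + (-3 - 26/283 + (1/134)*283)) = 1/((-48 + 4)/(-237 + 4) + (-3 - 26*1/283 + 283/134)) = 1/(-44/(-233) + (-3 - 26/283 + 283/134)) = 1/(-1/233*(-44) - 37161/37922) = 1/(44/233 - 37161/37922) = 1/(-6989945/8835826) = -8835826/6989945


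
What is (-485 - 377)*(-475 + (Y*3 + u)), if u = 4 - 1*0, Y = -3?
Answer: 413760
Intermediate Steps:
u = 4 (u = 4 + 0 = 4)
(-485 - 377)*(-475 + (Y*3 + u)) = (-485 - 377)*(-475 + (-3*3 + 4)) = -862*(-475 + (-9 + 4)) = -862*(-475 - 5) = -862*(-480) = 413760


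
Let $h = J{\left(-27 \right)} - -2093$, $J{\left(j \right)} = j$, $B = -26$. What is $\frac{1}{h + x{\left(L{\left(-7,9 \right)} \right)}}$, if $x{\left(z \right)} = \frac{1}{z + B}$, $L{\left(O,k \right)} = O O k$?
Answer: $\frac{415}{857391} \approx 0.00048403$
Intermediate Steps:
$L{\left(O,k \right)} = k O^{2}$ ($L{\left(O,k \right)} = O^{2} k = k O^{2}$)
$x{\left(z \right)} = \frac{1}{-26 + z}$ ($x{\left(z \right)} = \frac{1}{z - 26} = \frac{1}{-26 + z}$)
$h = 2066$ ($h = -27 - -2093 = -27 + 2093 = 2066$)
$\frac{1}{h + x{\left(L{\left(-7,9 \right)} \right)}} = \frac{1}{2066 + \frac{1}{-26 + 9 \left(-7\right)^{2}}} = \frac{1}{2066 + \frac{1}{-26 + 9 \cdot 49}} = \frac{1}{2066 + \frac{1}{-26 + 441}} = \frac{1}{2066 + \frac{1}{415}} = \frac{1}{\frac{857391}{415}} = \frac{415}{857391}$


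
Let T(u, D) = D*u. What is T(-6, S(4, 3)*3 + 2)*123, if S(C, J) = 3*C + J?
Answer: -34686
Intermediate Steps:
S(C, J) = J + 3*C
T(-6, S(4, 3)*3 + 2)*123 = (((3 + 3*4)*3 + 2)*(-6))*123 = (((3 + 12)*3 + 2)*(-6))*123 = ((15*3 + 2)*(-6))*123 = ((45 + 2)*(-6))*123 = (47*(-6))*123 = -282*123 = -34686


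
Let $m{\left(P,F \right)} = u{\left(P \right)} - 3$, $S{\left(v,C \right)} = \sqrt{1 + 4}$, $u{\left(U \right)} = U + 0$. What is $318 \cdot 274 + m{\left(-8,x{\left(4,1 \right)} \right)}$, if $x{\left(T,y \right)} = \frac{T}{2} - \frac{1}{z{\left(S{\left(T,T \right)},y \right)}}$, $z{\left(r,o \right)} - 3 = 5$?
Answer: $87121$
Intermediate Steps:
$u{\left(U \right)} = U$
$S{\left(v,C \right)} = \sqrt{5}$
$z{\left(r,o \right)} = 8$ ($z{\left(r,o \right)} = 3 + 5 = 8$)
$x{\left(T,y \right)} = - \frac{1}{8} + \frac{T}{2}$ ($x{\left(T,y \right)} = \frac{T}{2} - \frac{1}{8} = - \frac{1}{8} + \frac{T}{2}$)
$m{\left(P,F \right)} = -3 + P$ ($m{\left(P,F \right)} = P - 3 = -3 + P$)
$318 \cdot 274 + m{\left(-8,x{\left(4,1 \right)} \right)} = 318 \cdot 274 - 11 = 87132 - 11 = 87121$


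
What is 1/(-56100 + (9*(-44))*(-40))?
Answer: -1/40260 ≈ -2.4839e-5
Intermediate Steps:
1/(-56100 + (9*(-44))*(-40)) = 1/(-56100 - 396*(-40)) = 1/(-56100 + 15840) = 1/(-40260) = -1/40260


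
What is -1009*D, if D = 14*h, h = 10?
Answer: -141260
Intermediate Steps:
D = 140 (D = 14*10 = 140)
-1009*D = -1009*140 = -141260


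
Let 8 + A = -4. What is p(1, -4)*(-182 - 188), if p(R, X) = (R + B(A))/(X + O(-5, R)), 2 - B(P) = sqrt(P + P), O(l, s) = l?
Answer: 370/3 - 740*I*sqrt(6)/9 ≈ 123.33 - 201.4*I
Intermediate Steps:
A = -12 (A = -8 - 4 = -12)
B(P) = 2 - sqrt(2)*sqrt(P) (B(P) = 2 - sqrt(P + P) = 2 - sqrt(2*P) = 2 - sqrt(2)*sqrt(P))
p(R, X) = (2 + R - 2*I*sqrt(6))/(-5 + X) (p(R, X) = (R + (2 - sqrt(2)*sqrt(-12)))/(X - 5) = (R + (2 - sqrt(2)*2*I*sqrt(3)))/(-5 + X) = (R + (2 - 2*I*sqrt(6)))/(-5 + X) = (2 + R - 2*I*sqrt(6))/(-5 + X))
p(1, -4)*(-182 - 188) = ((2 + 1 - 2*I*sqrt(6))/(-5 - 4))*(-182 - 188) = ((3 - 2*I*sqrt(6))/(-9))*(-370) = -(3 - 2*I*sqrt(6))/9*(-370) = (-1/3 + 2*I*sqrt(6)/9)*(-370) = 370/3 - 740*I*sqrt(6)/9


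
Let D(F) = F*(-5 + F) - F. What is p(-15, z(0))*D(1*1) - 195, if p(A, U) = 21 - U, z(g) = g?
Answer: -300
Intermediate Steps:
D(F) = -F + F*(-5 + F)
p(-15, z(0))*D(1*1) - 195 = (21 - 1*0)*((1*1)*(-6 + 1*1)) - 195 = (21 + 0)*(1*(-6 + 1)) - 195 = 21*(1*(-5)) - 195 = 21*(-5) - 195 = -105 - 195 = -300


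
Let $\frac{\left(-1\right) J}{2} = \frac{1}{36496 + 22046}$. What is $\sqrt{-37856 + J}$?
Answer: $\frac{i \sqrt{32434696819767}}{29271} \approx 194.57 i$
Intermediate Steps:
$J = - \frac{1}{29271}$ ($J = - \frac{2}{36496 + 22046} = - \frac{2}{58542} = \left(-2\right) \frac{1}{58542} = - \frac{1}{29271} \approx -3.4164 \cdot 10^{-5}$)
$\sqrt{-37856 + J} = \sqrt{-37856 - \frac{1}{29271}} = \sqrt{- \frac{1108082977}{29271}} = \frac{i \sqrt{32434696819767}}{29271}$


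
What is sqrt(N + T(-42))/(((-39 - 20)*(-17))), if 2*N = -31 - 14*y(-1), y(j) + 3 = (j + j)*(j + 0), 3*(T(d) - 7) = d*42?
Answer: 3*I*sqrt(262)/2006 ≈ 0.024207*I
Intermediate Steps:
T(d) = 7 + 14*d (T(d) = 7 + (d*42)/3 = 7 + (42*d)/3 = 7 + 14*d)
y(j) = -3 + 2*j**2 (y(j) = -3 + (j + j)*(j + 0) = -3 + (2*j)*j = -3 + 2*j**2)
N = -17/2 (N = (-31 - 14*(-3 + 2*(-1)**2))/2 = (-31 - 14*(-3 + 2*1))/2 = (-31 - 14*(-3 + 2))/2 = (-31 - 14*(-1))/2 = (-31 + 14)/2 = (1/2)*(-17) = -17/2 ≈ -8.5000)
sqrt(N + T(-42))/(((-39 - 20)*(-17))) = sqrt(-17/2 + (7 + 14*(-42)))/(((-39 - 20)*(-17))) = sqrt(-17/2 + (7 - 588))/((-59*(-17))) = sqrt(-17/2 - 581)/1003 = sqrt(-1179/2)*(1/1003) = (3*I*sqrt(262)/2)*(1/1003) = 3*I*sqrt(262)/2006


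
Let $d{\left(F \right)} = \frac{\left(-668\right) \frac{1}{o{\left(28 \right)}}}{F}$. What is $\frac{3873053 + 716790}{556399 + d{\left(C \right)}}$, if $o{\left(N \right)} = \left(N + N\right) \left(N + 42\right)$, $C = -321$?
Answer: $\frac{1443872810940}{175031997587} \approx 8.2492$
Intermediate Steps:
$o{\left(N \right)} = 2 N \left(42 + N\right)$
$d{\left(F \right)} = - \frac{167}{980 F}$ ($d{\left(F \right)} = \frac{\left(-668\right) \frac{1}{2 \cdot 28 \left(42 + 28\right)}}{F} = \frac{\left(-668\right) \frac{1}{2 \cdot 28 \cdot 70}}{F} = \frac{\left(-668\right) \frac{1}{3920}}{F} = - \frac{167}{980 F}$)
$\frac{3873053 + 716790}{556399 + d{\left(C \right)}} = \frac{3873053 + 716790}{556399 - \frac{167}{980 \left(-321\right)}} = \frac{4589843}{556399 - - \frac{167}{314580}} = \frac{4589843}{556399 + \frac{167}{314580}} = \frac{4589843}{\frac{175031997587}{314580}} = 4589843 \cdot \frac{314580}{175031997587} = \frac{1443872810940}{175031997587}$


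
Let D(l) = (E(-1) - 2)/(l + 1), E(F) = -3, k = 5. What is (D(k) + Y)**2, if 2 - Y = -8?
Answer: 3025/36 ≈ 84.028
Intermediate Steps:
Y = 10 (Y = 2 - 1*(-8) = 2 + 8 = 10)
D(l) = -5/(1 + l) (D(l) = (-3 - 2)/(l + 1) = -5/(1 + l))
(D(k) + Y)**2 = (-5/(1 + 5) + 10)**2 = (-5/6 + 10)**2 = (55/6)**2 = 3025/36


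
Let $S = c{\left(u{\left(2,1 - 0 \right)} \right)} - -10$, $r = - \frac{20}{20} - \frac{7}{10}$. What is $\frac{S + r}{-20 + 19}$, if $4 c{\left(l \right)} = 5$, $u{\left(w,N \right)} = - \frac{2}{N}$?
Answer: $- \frac{191}{20} \approx -9.55$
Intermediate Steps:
$c{\left(l \right)} = \frac{5}{4}$ ($c{\left(l \right)} = \frac{1}{4} \cdot 5 = \frac{5}{4}$)
$r = - \frac{17}{10}$ ($r = \left(-20\right) \frac{1}{20} - \frac{7}{10} = -1 - \frac{7}{10} = - \frac{17}{10} \approx -1.7$)
$S = \frac{45}{4}$ ($S = \frac{5}{4} - -10 = \frac{5}{4} + 10 = \frac{45}{4} \approx 11.25$)
$\frac{S + r}{-20 + 19} = \frac{\frac{45}{4} - \frac{17}{10}}{-20 + 19} = \frac{191}{20 \left(-1\right)} = \frac{191}{20} \left(-1\right) = - \frac{191}{20}$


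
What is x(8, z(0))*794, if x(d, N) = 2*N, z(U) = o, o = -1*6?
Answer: -9528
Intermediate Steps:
o = -6
z(U) = -6
x(8, z(0))*794 = (2*(-6))*794 = -12*794 = -9528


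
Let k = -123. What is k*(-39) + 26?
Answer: 4823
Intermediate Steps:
k*(-39) + 26 = -123*(-39) + 26 = 4797 + 26 = 4823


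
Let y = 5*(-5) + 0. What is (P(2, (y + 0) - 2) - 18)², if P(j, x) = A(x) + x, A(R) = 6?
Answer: 1521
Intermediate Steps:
y = -25 (y = -25 + 0 = -25)
P(j, x) = 6 + x
(P(2, (y + 0) - 2) - 18)² = ((6 + ((-25 + 0) - 2)) - 18)² = ((6 + (-25 - 2)) - 18)² = ((6 - 27) - 18)² = (-21 - 18)² = (-39)² = 1521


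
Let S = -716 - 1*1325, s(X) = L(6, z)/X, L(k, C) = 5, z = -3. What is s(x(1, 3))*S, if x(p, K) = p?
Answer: -10205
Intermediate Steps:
s(X) = 5/X
S = -2041 (S = -716 - 1325 = -2041)
s(x(1, 3))*S = (5/1)*(-2041) = (5*1)*(-2041) = 5*(-2041) = -10205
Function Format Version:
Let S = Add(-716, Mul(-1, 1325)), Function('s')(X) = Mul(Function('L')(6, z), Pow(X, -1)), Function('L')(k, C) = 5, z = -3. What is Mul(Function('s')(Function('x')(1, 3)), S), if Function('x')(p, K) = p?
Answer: -10205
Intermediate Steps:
Function('s')(X) = Mul(5, Pow(X, -1))
S = -2041 (S = Add(-716, -1325) = -2041)
Mul(Function('s')(Function('x')(1, 3)), S) = Mul(Mul(5, Pow(1, -1)), -2041) = Mul(Mul(5, 1), -2041) = Mul(5, -2041) = -10205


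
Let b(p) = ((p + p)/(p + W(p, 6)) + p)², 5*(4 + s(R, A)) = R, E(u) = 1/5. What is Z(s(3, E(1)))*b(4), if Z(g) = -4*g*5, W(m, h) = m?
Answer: 1700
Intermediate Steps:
E(u) = ⅕
s(R, A) = -4 + R/5
Z(g) = -20*g
b(p) = (1 + p)² (b(p) = ((p + p)/(p + p) + p)² = ((2*p)/((2*p)) + p)² = ((2*p)*(1/(2*p)) + p)² = (1 + p)²)
Z(s(3, E(1)))*b(4) = (-20*(-4 + (⅕)*3))*(1 + 4)² = -20*(-4 + ⅗)*5² = -20*(-17/5)*25 = 68*25 = 1700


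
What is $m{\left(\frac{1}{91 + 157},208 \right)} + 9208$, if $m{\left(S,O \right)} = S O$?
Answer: $\frac{285474}{31} \approx 9208.8$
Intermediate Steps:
$m{\left(S,O \right)} = O S$
$m{\left(\frac{1}{91 + 157},208 \right)} + 9208 = \frac{208}{91 + 157} + 9208 = \frac{208}{248} + 9208 = 208 \cdot \frac{1}{248} + 9208 = \frac{26}{31} + 9208 = \frac{285474}{31}$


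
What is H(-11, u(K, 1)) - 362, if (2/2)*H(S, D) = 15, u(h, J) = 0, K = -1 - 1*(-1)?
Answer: -347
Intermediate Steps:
K = 0 (K = -1 + 1 = 0)
H(S, D) = 15
H(-11, u(K, 1)) - 362 = 15 - 362 = -347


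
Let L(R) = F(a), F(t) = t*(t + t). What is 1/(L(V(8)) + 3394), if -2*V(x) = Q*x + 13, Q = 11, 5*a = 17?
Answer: 25/85428 ≈ 0.00029264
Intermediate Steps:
a = 17/5 (a = (⅕)*17 = 17/5 ≈ 3.4000)
F(t) = 2*t² (F(t) = t*(2*t) = 2*t²)
V(x) = -13/2 - 11*x/2 (V(x) = -(11*x + 13)/2 = -(13 + 11*x)/2 = -13/2 - 11*x/2)
L(R) = 578/25 (L(R) = 2*(17/5)² = 2*(289/25) = 578/25)
1/(L(V(8)) + 3394) = 1/(578/25 + 3394) = 1/(85428/25) = 25/85428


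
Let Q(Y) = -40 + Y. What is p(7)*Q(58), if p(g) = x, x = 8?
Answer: 144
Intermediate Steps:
p(g) = 8
p(7)*Q(58) = 8*(-40 + 58) = 8*18 = 144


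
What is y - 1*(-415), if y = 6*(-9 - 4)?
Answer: 337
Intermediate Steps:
y = -78 (y = 6*(-13) = -78)
y - 1*(-415) = -78 - 1*(-415) = -78 + 415 = 337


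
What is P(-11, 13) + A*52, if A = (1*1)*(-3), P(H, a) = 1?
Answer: -155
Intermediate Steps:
A = -3 (A = 1*(-3) = -3)
P(-11, 13) + A*52 = 1 - 3*52 = 1 - 156 = -155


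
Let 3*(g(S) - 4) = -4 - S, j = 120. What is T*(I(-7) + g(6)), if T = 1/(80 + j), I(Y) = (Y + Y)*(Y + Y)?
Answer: 59/60 ≈ 0.98333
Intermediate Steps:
I(Y) = 4*Y**2 (I(Y) = (2*Y)*(2*Y) = 4*Y**2)
T = 1/200 (T = 1/(80 + 120) = 1/200 ≈ 0.0050000)
g(S) = 8/3 - S/3 (g(S) = 4 + (-4 - S)/3 = 4 + (-4/3 - S/3) = 8/3 - S/3)
T*(I(-7) + g(6)) = (4*(-7)**2 + (8/3 - 1/3*6))/200 = (4*49 + (8/3 - 2))/200 = (196 + 2/3)/200 = (1/200)*(590/3) = 59/60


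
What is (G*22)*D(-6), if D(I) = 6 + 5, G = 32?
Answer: 7744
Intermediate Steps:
D(I) = 11
(G*22)*D(-6) = (32*22)*11 = 704*11 = 7744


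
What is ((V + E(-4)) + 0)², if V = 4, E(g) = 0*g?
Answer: 16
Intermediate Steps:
E(g) = 0
((V + E(-4)) + 0)² = ((4 + 0) + 0)² = (4 + 0)² = 4² = 16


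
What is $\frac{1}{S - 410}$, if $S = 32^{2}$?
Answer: $\frac{1}{614} \approx 0.0016287$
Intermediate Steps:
$S = 1024$
$\frac{1}{S - 410} = \frac{1}{1024 - 410} = \frac{1}{614}$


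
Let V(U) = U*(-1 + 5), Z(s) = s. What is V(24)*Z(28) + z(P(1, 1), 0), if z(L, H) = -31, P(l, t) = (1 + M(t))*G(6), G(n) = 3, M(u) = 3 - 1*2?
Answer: 2657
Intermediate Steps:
M(u) = 1 (M(u) = 3 - 2 = 1)
P(l, t) = 6 (P(l, t) = (1 + 1)*3 = 2*3 = 6)
V(U) = 4*U (V(U) = U*4 = 4*U)
V(24)*Z(28) + z(P(1, 1), 0) = (4*24)*28 - 31 = 96*28 - 31 = 2688 - 31 = 2657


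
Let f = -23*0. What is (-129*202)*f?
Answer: 0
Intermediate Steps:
f = 0
(-129*202)*f = -129*202*0 = -26058*0 = 0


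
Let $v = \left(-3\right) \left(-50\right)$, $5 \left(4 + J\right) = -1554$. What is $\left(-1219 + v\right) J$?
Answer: $\frac{1682606}{5} \approx 3.3652 \cdot 10^{5}$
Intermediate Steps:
$J = - \frac{1574}{5}$ ($J = -4 + \frac{1}{5} \left(-1554\right) = -4 - \frac{1554}{5} = - \frac{1574}{5} \approx -314.8$)
$v = 150$
$\left(-1219 + v\right) J = \left(-1219 + 150\right) \left(- \frac{1574}{5}\right) = \left(-1069\right) \left(- \frac{1574}{5}\right) = \frac{1682606}{5}$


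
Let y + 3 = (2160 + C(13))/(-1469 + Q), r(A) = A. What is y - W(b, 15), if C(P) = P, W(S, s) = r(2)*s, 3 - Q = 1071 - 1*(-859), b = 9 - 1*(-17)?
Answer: -114241/3396 ≈ -33.640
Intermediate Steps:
b = 26 (b = 9 + 17 = 26)
Q = -1927 (Q = 3 - (1071 - 1*(-859)) = 3 - (1071 + 859) = 3 - 1*1930 = 3 - 1930 = -1927)
W(S, s) = 2*s
y = -12361/3396 (y = -3 + (2160 + 13)/(-1469 - 1927) = -3 + 2173/(-3396) = -3 + 2173*(-1/3396) = -3 - 2173/3396 = -12361/3396 ≈ -3.6399)
y - W(b, 15) = -12361/3396 - 2*15 = -12361/3396 - 1*30 = -12361/3396 - 30 = -114241/3396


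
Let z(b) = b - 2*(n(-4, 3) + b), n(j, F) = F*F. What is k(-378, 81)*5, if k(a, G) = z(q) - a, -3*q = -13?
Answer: 5335/3 ≈ 1778.3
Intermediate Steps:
n(j, F) = F**2
q = 13/3 (q = -1/3*(-13) = 13/3 ≈ 4.3333)
z(b) = -18 - b (z(b) = b - 2*(3**2 + b) = b - 2*(9 + b) = b - (18 + 2*b) = b + (-18 - 2*b) = -18 - b)
k(a, G) = -67/3 - a (k(a, G) = (-18 - 1*13/3) - a = (-18 - 13/3) - a = -67/3 - a)
k(-378, 81)*5 = (-67/3 - 1*(-378))*5 = (-67/3 + 378)*5 = (1067/3)*5 = 5335/3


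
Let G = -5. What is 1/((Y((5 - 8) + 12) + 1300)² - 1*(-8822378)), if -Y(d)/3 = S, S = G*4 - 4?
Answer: 1/10704762 ≈ 9.3416e-8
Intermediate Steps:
S = -24 (S = -5*4 - 4 = -20 - 4 = -24)
Y(d) = 72 (Y(d) = -3*(-24) = 72)
1/((Y((5 - 8) + 12) + 1300)² - 1*(-8822378)) = 1/((72 + 1300)² - 1*(-8822378)) = 1/(1372² + 8822378) = 1/(1882384 + 8822378) = 1/10704762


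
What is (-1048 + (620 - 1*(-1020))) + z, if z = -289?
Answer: 303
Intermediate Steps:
(-1048 + (620 - 1*(-1020))) + z = (-1048 + (620 - 1*(-1020))) - 289 = (-1048 + (620 + 1020)) - 289 = (-1048 + 1640) - 289 = 592 - 289 = 303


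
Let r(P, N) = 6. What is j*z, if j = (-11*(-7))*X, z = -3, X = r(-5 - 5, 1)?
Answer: -1386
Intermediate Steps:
X = 6
j = 462 (j = -11*(-7)*6 = 77*6 = 462)
j*z = 462*(-3) = -1386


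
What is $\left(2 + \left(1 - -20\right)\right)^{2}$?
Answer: $529$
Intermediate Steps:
$\left(2 + \left(1 - -20\right)\right)^{2} = \left(2 + \left(1 + 20\right)\right)^{2} = \left(2 + 21\right)^{2} = 23^{2} = 529$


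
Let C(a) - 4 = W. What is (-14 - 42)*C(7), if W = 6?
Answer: -560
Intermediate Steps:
C(a) = 10 (C(a) = 4 + 6 = 10)
(-14 - 42)*C(7) = (-14 - 42)*10 = -56*10 = -560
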